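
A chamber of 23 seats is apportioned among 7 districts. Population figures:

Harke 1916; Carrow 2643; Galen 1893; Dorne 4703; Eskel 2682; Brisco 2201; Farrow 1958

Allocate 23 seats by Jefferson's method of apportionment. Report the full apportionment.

Standard divisor 17996/23 ≈ 782.435; standard quotas: Harke 2.449, Carrow 3.378, Galen 2.419, Dorne 6.011, Eskel 3.428, Brisco 2.813, Farrow 2.502.
Rounding down gives 2, 3, 2, 6, 3, 2, 2 = 20 seats, so the divisor must be adjusted.
With modified divisor 666: modified quotas Harke 2.877, Carrow 3.968, Galen 2.842, Dorne 7.062, Eskel 4.027, Brisco 3.305, Farrow 2.940.
Rounding down: Harke 2, Carrow 3, Galen 2, Dorne 7, Eskel 4, Brisco 3, Farrow 2 (total 23).

Harke 2, Carrow 3, Galen 2, Dorne 7, Eskel 4, Brisco 3, Farrow 2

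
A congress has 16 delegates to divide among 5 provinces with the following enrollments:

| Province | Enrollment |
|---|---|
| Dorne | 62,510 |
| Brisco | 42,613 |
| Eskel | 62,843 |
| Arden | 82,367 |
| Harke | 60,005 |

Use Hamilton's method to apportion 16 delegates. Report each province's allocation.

Dorne=3, Brisco=2, Eskel=3, Arden=5, Harke=3

The standard divisor is 310338/16 ≈ 19396.125.
Standard quotas: Dorne 3.2228, Brisco 2.1970, Eskel 3.2400, Arden 4.2466, Harke 3.0937.
Lower quotas: Dorne 3, Brisco 2, Eskel 3, Arden 4, Harke 3 (sum 15, leaving 1 seat).
Remainders in descending order: Arden 0.2466, Eskel 0.2400, Dorne 0.2228, Brisco 0.1970, Harke 0.0937.
The surplus seat goes to Arden.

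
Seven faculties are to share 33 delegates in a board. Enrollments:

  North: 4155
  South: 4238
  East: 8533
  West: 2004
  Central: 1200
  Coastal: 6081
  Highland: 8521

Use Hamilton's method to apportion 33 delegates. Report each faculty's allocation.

North: 4; South: 4; East: 8; West: 2; Central: 1; Coastal: 6; Highland: 8

Standard divisor: 34732 ÷ 33 ≈ 1052.485.
Standard quotas: North 3.9478, South 4.0267, East 8.1075, West 1.9041, Central 1.1402, Coastal 5.7778, Highland 8.0961.
Lower quotas: North 3, South 4, East 8, West 1, Central 1, Coastal 5, Highland 8 (sum 30, leaving 3 seats).
Remainders in descending order: North 0.9478, West 0.9041, Coastal 0.7778, Central 0.1402, East 0.1075, Highland 0.0961, South 0.0267.
The surplus seats go to North, West, Coastal.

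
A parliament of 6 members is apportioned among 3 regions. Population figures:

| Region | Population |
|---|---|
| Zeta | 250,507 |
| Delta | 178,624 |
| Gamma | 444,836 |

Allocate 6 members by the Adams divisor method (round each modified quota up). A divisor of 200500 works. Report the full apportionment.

Zeta 2, Delta 1, Gamma 3

With modified divisor 200500: modified quotas Zeta 1.249, Delta 0.891, Gamma 2.219.
Rounding up: Zeta 2, Delta 1, Gamma 3 (total 6).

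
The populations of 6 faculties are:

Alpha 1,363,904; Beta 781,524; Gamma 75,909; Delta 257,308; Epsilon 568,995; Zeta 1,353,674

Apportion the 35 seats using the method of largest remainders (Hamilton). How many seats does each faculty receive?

Alpha 11, Beta 6, Gamma 1, Delta 2, Epsilon 4, Zeta 11

The standard divisor is 4401314/35 ≈ 125751.829.
Standard quotas: Alpha 10.8460, Beta 6.2148, Gamma 0.6036, Delta 2.0462, Epsilon 4.5247, Zeta 10.7646.
Lower quotas: Alpha 10, Beta 6, Gamma 0, Delta 2, Epsilon 4, Zeta 10 (sum 32, leaving 3 seats).
Remainders in descending order: Alpha 0.8460, Zeta 0.7646, Gamma 0.6036, Epsilon 0.5247, Beta 0.2148, Delta 0.0462.
The surplus seats go to Alpha, Zeta, Gamma.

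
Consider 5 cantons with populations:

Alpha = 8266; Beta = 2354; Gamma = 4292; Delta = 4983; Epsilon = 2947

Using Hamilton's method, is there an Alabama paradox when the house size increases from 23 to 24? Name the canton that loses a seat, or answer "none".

At 23 seats: Alpha 8, Beta 3, Gamma 4, Delta 5, Epsilon 3.
At 24 seats: Alpha 9, Beta 2, Gamma 5, Delta 5, Epsilon 3.
Beta drops from 3 to 2.

Beta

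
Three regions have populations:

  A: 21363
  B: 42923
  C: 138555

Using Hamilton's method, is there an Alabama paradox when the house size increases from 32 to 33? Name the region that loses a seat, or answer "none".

none

At 32 seats: A 3, B 7, C 22.
At 33 seats: A 3, B 7, C 23.
No region's allocation decreased.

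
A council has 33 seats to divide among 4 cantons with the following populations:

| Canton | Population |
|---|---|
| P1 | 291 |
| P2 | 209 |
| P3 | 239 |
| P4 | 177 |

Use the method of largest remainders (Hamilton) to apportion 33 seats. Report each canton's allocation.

The standard divisor is 916/33 ≈ 27.758.
Standard quotas: P1 10.484, P2 7.529, P3 8.610, P4 6.377.
Lower quotas: P1 10, P2 7, P3 8, P4 6 (sum 31, leaving 2 seats).
Remainders in descending order: P3 0.610, P2 0.529, P1 0.484, P4 0.377.
Largest remainders: P3, P2 receive the extra seats.

P1 10, P2 8, P3 9, P4 6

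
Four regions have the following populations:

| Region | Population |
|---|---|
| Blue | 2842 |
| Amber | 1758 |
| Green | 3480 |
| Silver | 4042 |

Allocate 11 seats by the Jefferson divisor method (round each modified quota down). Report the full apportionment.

Standard divisor 12122/11 ≈ 1102; standard quotas: Blue 2.579, Amber 1.595, Green 3.158, Silver 3.668.
Rounding down gives 2, 1, 3, 3 = 9 seats, so the divisor must be adjusted.
With modified divisor 900: modified quotas Blue 3.158, Amber 1.953, Green 3.867, Silver 4.491.
Rounding down: Blue 3, Amber 1, Green 3, Silver 4 (total 11).

Blue: 3, Amber: 1, Green: 3, Silver: 4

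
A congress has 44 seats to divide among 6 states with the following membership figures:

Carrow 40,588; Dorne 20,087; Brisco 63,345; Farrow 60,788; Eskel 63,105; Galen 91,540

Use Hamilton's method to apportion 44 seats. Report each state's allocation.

Standard divisor: 339453 ÷ 44 ≈ 7714.841.
Standard quotas: Carrow 5.2610, Dorne 2.6037, Brisco 8.2108, Farrow 7.8794, Eskel 8.1797, Galen 11.8654.
Lower quotas: Carrow 5, Dorne 2, Brisco 8, Farrow 7, Eskel 8, Galen 11 (sum 41, leaving 3 seats).
Remainders in descending order: Farrow 0.8794, Galen 0.8654, Dorne 0.6037, Carrow 0.2610, Brisco 0.2108, Eskel 0.1797.
Largest remainders: Farrow, Galen, Dorne receive the extra seats.

Carrow 5; Dorne 3; Brisco 8; Farrow 8; Eskel 8; Galen 12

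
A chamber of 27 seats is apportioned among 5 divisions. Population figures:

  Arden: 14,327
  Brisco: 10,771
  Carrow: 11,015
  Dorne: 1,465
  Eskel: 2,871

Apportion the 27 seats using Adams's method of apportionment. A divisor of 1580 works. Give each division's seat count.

Arden=10, Brisco=7, Carrow=7, Dorne=1, Eskel=2

With modified divisor 1580: modified quotas Arden 9.068, Brisco 6.817, Carrow 6.972, Dorne 0.927, Eskel 1.817.
Rounding up: Arden 10, Brisco 7, Carrow 7, Dorne 1, Eskel 2 (total 27).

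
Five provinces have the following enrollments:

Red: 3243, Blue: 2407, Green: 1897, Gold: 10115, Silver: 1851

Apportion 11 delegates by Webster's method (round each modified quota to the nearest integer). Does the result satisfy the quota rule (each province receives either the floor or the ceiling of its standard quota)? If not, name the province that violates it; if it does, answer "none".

Standard quotas: Red 1.828, Blue 1.357, Green 1.069, Gold 5.702, Silver 1.043.
Webster allocation: Red 2, Blue 1, Green 1, Gold 6, Silver 1.
Every allocation lies between the lower and upper quota.

none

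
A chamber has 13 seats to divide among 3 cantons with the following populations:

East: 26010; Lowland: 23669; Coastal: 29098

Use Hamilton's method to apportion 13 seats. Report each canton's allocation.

East 4; Lowland 4; Coastal 5

Total 78777; standard divisor 78777/13 ≈ 6059.769.
Standard quotas: East 4.2922, Lowland 3.9059, Coastal 4.8018.
Lower quotas: East 4, Lowland 3, Coastal 4 (sum 11, leaving 2 seats).
Remainders in descending order: Lowland 0.9059, Coastal 0.8018, East 0.2922.
The surplus seats go to Lowland, Coastal.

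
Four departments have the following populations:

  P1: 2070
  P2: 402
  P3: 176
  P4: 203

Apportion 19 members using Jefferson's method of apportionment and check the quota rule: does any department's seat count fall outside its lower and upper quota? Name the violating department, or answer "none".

Standard quotas: P1 13.795, P2 2.679, P3 1.173, P4 1.353.
Jefferson allocation: P1 15, P2 2, P3 1, P4 1.
P1 has quota 13.795 (lower 13, upper 14) but receives 15 — outside the quota interval.

P1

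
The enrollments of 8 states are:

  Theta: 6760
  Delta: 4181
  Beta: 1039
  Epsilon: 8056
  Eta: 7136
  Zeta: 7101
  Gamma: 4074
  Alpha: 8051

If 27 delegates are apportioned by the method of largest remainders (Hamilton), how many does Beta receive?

The standard divisor is 46398/27 ≈ 1718.444.
Standard quotas: Theta 3.9338, Delta 2.4330, Beta 0.6046, Epsilon 4.6880, Eta 4.1526, Zeta 4.1322, Gamma 2.3707, Alpha 4.6851.
Lower quotas: Theta 3, Delta 2, Beta 0, Epsilon 4, Eta 4, Zeta 4, Gamma 2, Alpha 4 (sum 23, leaving 4 seats).
Remainders in descending order: Theta 0.9338, Epsilon 0.6880, Alpha 0.6851, Beta 0.6046, Delta 0.4330, Gamma 0.3707, Eta 0.1526, Zeta 0.1322.
The surplus seats go to Theta, Epsilon, Alpha, Beta.
Beta receives 1.

1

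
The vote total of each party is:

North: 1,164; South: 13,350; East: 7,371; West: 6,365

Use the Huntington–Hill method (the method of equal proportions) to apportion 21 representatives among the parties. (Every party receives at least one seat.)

North: 1, South: 10, East: 5, West: 5

With divisor 1376: modified quotas North 0.846, South 9.702, East 5.357, West 4.626.
Geometric-mean thresholds: North (min 1), South √(9·10)=9.487, East √(5·6)=5.477, West √(4·5)=4.472.
Each quota rounded against its threshold gives North 1, South 10, East 5, West 5 (total 21).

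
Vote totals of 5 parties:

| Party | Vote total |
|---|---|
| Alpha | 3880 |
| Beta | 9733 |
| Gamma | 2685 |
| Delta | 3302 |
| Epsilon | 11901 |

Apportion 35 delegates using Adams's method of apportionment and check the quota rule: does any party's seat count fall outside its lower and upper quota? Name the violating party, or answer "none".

Standard quotas: Alpha 4.311, Beta 10.814, Gamma 2.983, Delta 3.669, Epsilon 13.223.
Adams allocation: Alpha 4, Beta 11, Gamma 3, Delta 4, Epsilon 13.
Every allocation lies between the lower and upper quota.

none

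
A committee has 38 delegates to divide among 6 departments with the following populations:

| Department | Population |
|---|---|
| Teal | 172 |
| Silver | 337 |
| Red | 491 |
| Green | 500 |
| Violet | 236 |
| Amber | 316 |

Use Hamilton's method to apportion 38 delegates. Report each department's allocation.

Total 2052; standard divisor 2052/38 = 54.
Standard quotas: Teal 3.185, Silver 6.241, Red 9.093, Green 9.259, Violet 4.370, Amber 5.852.
Lower quotas: Teal 3, Silver 6, Red 9, Green 9, Violet 4, Amber 5 (sum 36, leaving 2 seats).
Remainders in descending order: Amber 0.852, Violet 0.370, Green 0.259, Silver 0.241, Teal 0.185, Red 0.093.
The surplus seats go to Amber, Violet.

Teal 3, Silver 6, Red 9, Green 9, Violet 5, Amber 6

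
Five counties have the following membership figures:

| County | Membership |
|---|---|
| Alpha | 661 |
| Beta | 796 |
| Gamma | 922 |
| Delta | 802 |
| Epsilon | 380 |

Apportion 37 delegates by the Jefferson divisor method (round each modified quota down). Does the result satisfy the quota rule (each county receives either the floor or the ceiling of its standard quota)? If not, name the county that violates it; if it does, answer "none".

none

Standard quotas: Alpha 6.868, Beta 8.271, Gamma 9.580, Delta 8.333, Epsilon 3.948.
Jefferson allocation: Alpha 7, Beta 8, Gamma 10, Delta 8, Epsilon 4.
Every allocation lies between the lower and upper quota.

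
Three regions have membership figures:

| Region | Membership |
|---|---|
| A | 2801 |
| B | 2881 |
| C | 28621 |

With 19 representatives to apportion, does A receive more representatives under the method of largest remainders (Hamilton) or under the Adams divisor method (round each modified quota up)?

Adams

Hamilton: A 1, B 2, C 16.
Adams: A 2, B 2, C 15.
A gets 1 under Hamilton and 2 under Adams.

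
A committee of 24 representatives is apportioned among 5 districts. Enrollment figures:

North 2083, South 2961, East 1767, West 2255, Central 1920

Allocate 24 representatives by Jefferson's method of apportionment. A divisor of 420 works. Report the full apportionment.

With modified divisor 420: modified quotas North 4.960, South 7.050, East 4.207, West 5.369, Central 4.571.
Rounding down: North 4, South 7, East 4, West 5, Central 4 (total 24).

North: 4, South: 7, East: 4, West: 5, Central: 4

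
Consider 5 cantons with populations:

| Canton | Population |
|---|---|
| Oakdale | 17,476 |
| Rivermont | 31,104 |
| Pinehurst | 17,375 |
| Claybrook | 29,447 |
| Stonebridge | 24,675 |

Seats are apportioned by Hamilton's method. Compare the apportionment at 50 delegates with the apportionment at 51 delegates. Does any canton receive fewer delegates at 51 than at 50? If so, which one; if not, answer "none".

At 50 seats: Oakdale 8, Rivermont 13, Pinehurst 7, Claybrook 12, Stonebridge 10.
At 51 seats: Oakdale 7, Rivermont 13, Pinehurst 7, Claybrook 13, Stonebridge 11.
Oakdale drops from 8 to 7.

Oakdale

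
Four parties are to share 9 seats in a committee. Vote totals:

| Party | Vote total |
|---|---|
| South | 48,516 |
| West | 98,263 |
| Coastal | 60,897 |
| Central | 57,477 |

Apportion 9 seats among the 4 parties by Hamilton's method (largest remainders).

Standard divisor: 265153 ÷ 9 ≈ 29461.444.
Standard quotas: South 1.6468, West 3.3353, Coastal 2.0670, Central 1.9509.
Lower quotas: South 1, West 3, Coastal 2, Central 1 (sum 7, leaving 2 seats).
Remainders in descending order: Central 0.9509, South 0.6468, West 0.3353, Coastal 0.0670.
The surplus seats go to Central, South.

South 2, West 3, Coastal 2, Central 2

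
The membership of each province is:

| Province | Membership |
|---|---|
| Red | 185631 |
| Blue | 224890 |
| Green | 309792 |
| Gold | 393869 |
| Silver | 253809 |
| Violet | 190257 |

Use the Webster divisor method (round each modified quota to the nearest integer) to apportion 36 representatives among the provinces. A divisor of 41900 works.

Red: 4; Blue: 5; Green: 7; Gold: 9; Silver: 6; Violet: 5

With modified divisor 41900: modified quotas Red 4.430, Blue 5.367, Green 7.394, Gold 9.400, Silver 6.057, Violet 4.541.
Rounding to the nearest integer: Red 4, Blue 5, Green 7, Gold 9, Silver 6, Violet 5 (total 36).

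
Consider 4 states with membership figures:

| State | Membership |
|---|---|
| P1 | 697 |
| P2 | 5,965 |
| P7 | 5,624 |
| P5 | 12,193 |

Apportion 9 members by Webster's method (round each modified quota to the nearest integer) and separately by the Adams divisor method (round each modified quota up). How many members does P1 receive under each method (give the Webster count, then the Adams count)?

0 and 1

Webster: P1 0, P2 2, P7 2, P5 5.
Adams: P1 1, P2 2, P7 2, P5 4.
P1 gets 0 under Webster and 1 under Adams.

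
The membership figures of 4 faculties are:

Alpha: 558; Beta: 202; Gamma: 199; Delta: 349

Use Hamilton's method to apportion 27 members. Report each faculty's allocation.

The standard divisor is 1308/27 ≈ 48.444.
Standard quotas: Alpha 11.518, Beta 4.170, Gamma 4.108, Delta 7.204.
Lower quotas: Alpha 11, Beta 4, Gamma 4, Delta 7 (sum 26, leaving 1 seat).
Remainders in descending order: Alpha 0.518, Delta 0.204, Beta 0.170, Gamma 0.108.
Largest remainder: Alpha receives the extra seat.

Alpha: 12, Beta: 4, Gamma: 4, Delta: 7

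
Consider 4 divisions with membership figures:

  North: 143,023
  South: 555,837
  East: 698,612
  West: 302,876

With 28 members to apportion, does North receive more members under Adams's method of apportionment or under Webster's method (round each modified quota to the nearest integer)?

Adams

Adams: North 3, South 9, East 11, West 5.
Webster: North 2, South 9, East 12, West 5.
North gets 3 under Adams and 2 under Webster.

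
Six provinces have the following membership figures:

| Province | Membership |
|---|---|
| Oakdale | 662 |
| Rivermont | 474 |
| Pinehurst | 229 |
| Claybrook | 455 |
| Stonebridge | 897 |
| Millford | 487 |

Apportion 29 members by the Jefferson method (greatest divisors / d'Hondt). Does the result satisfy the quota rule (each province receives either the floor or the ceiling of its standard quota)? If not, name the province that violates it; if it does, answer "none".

none

Standard quotas: Oakdale 5.992, Rivermont 4.290, Pinehurst 2.073, Claybrook 4.118, Stonebridge 8.119, Millford 4.408.
Jefferson allocation: Oakdale 6, Rivermont 4, Pinehurst 2, Claybrook 4, Stonebridge 9, Millford 4.
Every allocation lies between the lower and upper quota.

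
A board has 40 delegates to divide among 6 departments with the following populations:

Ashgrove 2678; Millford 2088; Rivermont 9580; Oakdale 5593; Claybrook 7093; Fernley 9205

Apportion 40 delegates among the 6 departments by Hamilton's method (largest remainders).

Ashgrove 3; Millford 2; Rivermont 11; Oakdale 6; Claybrook 8; Fernley 10

Total 36237; standard divisor 36237/40 ≈ 905.925.
Standard quotas: Ashgrove 2.9561, Millford 2.3048, Rivermont 10.5748, Oakdale 6.1738, Claybrook 7.8296, Fernley 10.1609.
Lower quotas: Ashgrove 2, Millford 2, Rivermont 10, Oakdale 6, Claybrook 7, Fernley 10 (sum 37, leaving 3 seats).
Remainders in descending order: Ashgrove 0.9561, Claybrook 0.8296, Rivermont 0.5748, Millford 0.3048, Oakdale 0.1738, Fernley 0.1609.
Largest remainders: Ashgrove, Claybrook, Rivermont receive the extra seats.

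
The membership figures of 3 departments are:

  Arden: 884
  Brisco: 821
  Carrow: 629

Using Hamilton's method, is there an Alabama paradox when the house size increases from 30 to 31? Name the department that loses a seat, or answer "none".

none

At 30 seats: Arden 11, Brisco 11, Carrow 8.
At 31 seats: Arden 12, Brisco 11, Carrow 8.
No department's allocation decreased.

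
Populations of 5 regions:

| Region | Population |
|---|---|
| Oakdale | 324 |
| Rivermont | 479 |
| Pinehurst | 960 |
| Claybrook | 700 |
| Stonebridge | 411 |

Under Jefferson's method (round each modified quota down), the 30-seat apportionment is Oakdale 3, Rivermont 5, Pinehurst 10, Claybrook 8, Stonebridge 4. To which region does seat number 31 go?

Pinehurst

Priority for the next seat is population ÷ (current seats + 1).
Priorities: Oakdale 81.000, Rivermont 79.833, Pinehurst 87.273, Claybrook 77.778, Stonebridge 82.200.
Highest priority: Pinehurst.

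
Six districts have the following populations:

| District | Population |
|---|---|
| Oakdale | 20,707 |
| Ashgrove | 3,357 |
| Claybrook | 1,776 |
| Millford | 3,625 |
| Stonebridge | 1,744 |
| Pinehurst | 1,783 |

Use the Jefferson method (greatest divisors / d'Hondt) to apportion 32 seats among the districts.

Standard divisor 32992/32 ≈ 1031; standard quotas: Oakdale 20.084, Ashgrove 3.256, Claybrook 1.723, Millford 3.516, Stonebridge 1.692, Pinehurst 1.729.
Rounding down gives 20, 3, 1, 3, 1, 1 = 29 seats, so the divisor must be adjusted.
With modified divisor 901.49: modified quotas Oakdale 22.970, Ashgrove 3.724, Claybrook 1.970, Millford 4.021, Stonebridge 1.935, Pinehurst 1.978.
Rounding down: Oakdale 22, Ashgrove 3, Claybrook 1, Millford 4, Stonebridge 1, Pinehurst 1 (total 32).

Oakdale: 22, Ashgrove: 3, Claybrook: 1, Millford: 4, Stonebridge: 1, Pinehurst: 1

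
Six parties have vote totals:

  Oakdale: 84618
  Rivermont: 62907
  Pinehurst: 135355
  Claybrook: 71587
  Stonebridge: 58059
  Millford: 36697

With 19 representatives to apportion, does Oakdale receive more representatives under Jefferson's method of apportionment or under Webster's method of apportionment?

Jefferson

Jefferson: Oakdale 4, Rivermont 3, Pinehurst 6, Claybrook 3, Stonebridge 2, Millford 1.
Webster: Oakdale 3, Rivermont 3, Pinehurst 6, Claybrook 3, Stonebridge 2, Millford 2.
Oakdale gets 4 under Jefferson and 3 under Webster.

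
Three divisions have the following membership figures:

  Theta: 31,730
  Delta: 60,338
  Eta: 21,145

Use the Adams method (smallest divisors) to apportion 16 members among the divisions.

Standard divisor 113213/16 ≈ 7075.812; standard quotas: Theta 4.484, Delta 8.527, Eta 2.988.
Rounding up gives 5, 9, 3 = 17 seats, so the divisor must be adjusted.
With modified divisor 7700: modified quotas Theta 4.121, Delta 7.836, Eta 2.746.
Rounding up: Theta 5, Delta 8, Eta 3 (total 16).

Theta 5, Delta 8, Eta 3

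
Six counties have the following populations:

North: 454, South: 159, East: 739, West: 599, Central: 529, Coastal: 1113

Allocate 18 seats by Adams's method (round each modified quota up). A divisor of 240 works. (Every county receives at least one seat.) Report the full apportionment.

With modified divisor 240: modified quotas North 1.892, South 0.662, East 3.079, West 2.496, Central 2.204, Coastal 4.638.
Rounding up: North 2, South 1, East 4, West 3, Central 3, Coastal 5 (total 18).

North 2, South 1, East 4, West 3, Central 3, Coastal 5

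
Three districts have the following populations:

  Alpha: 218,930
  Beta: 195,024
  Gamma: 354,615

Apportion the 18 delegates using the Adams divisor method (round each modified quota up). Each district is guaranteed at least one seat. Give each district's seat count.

Alpha 5, Beta 5, Gamma 8

Standard divisor 768569/18 ≈ 42698.278; standard quotas: Alpha 5.127, Beta 4.567, Gamma 8.305.
Rounding up gives 6, 5, 9 = 20 seats, so the divisor must be adjusted.
With modified divisor 46500: modified quotas Alpha 4.708, Beta 4.194, Gamma 7.626.
Rounding up: Alpha 5, Beta 5, Gamma 8 (total 18).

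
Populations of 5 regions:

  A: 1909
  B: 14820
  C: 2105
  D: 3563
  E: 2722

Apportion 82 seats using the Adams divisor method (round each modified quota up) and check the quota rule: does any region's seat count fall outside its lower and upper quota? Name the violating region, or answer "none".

B

Standard quotas: A 6.232, B 48.379, C 6.872, D 11.631, E 8.886.
Adams allocation: A 7, B 47, C 7, D 12, E 9.
B has quota 48.379 (lower 48, upper 49) but receives 47 — outside the quota interval.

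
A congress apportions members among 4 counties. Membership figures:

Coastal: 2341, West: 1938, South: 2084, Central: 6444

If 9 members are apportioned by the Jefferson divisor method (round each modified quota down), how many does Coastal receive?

2

Standard divisor 12807/9 ≈ 1423; standard quotas: Coastal 1.645, West 1.362, South 1.465, Central 4.528.
Rounding down gives 1, 1, 1, 4 = 7 seats, so the divisor must be adjusted.
With modified divisor 1100: modified quotas Coastal 2.128, West 1.762, South 1.895, Central 5.858.
Rounding down: Coastal 2, West 1, South 1, Central 5 (total 9).
Coastal receives 2.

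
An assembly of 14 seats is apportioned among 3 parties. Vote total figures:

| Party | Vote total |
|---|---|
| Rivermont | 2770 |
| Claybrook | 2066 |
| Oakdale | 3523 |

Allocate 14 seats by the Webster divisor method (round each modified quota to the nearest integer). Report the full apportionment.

Standard divisor 8359/14 ≈ 597.071; standard quotas: Rivermont 4.639, Claybrook 3.460, Oakdale 5.900.
Rounding to the nearest integer gives Rivermont 5, Claybrook 3, Oakdale 6 — total 14, matching the house size, so no adjustment is needed.

Rivermont=5, Claybrook=3, Oakdale=6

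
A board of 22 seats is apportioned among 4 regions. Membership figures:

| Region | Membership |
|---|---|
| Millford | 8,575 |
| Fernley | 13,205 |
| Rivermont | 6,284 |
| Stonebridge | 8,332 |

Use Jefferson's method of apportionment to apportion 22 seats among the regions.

Millford: 5; Fernley: 8; Rivermont: 4; Stonebridge: 5

Standard divisor 36396/22 ≈ 1654.364; standard quotas: Millford 5.183, Fernley 7.982, Rivermont 3.798, Stonebridge 5.036.
Rounding down gives 5, 7, 3, 5 = 20 seats, so the divisor must be adjusted.
With modified divisor 1500: modified quotas Millford 5.717, Fernley 8.803, Rivermont 4.189, Stonebridge 5.555.
Rounding down: Millford 5, Fernley 8, Rivermont 4, Stonebridge 5 (total 22).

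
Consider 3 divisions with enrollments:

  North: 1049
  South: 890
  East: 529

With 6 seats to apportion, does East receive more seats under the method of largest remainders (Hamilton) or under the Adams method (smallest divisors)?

Adams

Hamilton: North 3, South 2, East 1.
Adams: North 2, South 2, East 2.
East gets 1 under Hamilton and 2 under Adams.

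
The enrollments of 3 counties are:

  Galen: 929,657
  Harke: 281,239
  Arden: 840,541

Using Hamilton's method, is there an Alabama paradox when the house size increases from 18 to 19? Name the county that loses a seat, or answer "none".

At 18 seats: Galen 8, Harke 3, Arden 7.
At 19 seats: Galen 9, Harke 2, Arden 8.
Harke drops from 3 to 2.

Harke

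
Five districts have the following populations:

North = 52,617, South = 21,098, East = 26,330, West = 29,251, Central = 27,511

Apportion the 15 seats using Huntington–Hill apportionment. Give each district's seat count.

North 5, South 2, East 2, West 3, Central 3

With divisor 10990: modified quotas North 4.788, South 1.920, East 2.396, West 2.662, Central 2.503.
Geometric-mean thresholds: North √(4·5)=4.472, South √(1·2)=1.414, East √(2·3)=2.449, West √(2·3)=2.449, Central √(2·3)=2.449.
Each quota rounded against its threshold gives North 5, South 2, East 2, West 3, Central 3 (total 15).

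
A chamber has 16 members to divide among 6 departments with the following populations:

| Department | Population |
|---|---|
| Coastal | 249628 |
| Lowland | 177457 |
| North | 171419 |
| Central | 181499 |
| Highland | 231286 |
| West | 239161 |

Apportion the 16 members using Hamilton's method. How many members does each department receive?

Coastal=3, Lowland=2, North=2, Central=3, Highland=3, West=3

The standard divisor is 1250450/16 ≈ 78153.125.
Standard quotas: Coastal 3.1941, Lowland 2.2706, North 2.1934, Central 2.3224, Highland 2.9594, West 3.0602.
Lower quotas: Coastal 3, Lowland 2, North 2, Central 2, Highland 2, West 3 (sum 14, leaving 2 seats).
Remainders in descending order: Highland 0.9594, Central 0.3224, Lowland 0.2706, Coastal 0.1941, North 0.1934, West 0.0602.
The surplus seats go to Highland, Central.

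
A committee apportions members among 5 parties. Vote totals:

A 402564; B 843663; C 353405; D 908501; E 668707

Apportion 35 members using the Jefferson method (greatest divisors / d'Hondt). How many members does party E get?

7

Standard divisor 3176840/35 ≈ 90766.857; standard quotas: A 4.435, B 9.295, C 3.894, D 10.009, E 7.367.
Rounding down gives 4, 9, 3, 10, 7 = 33 seats, so the divisor must be adjusted.
With modified divisor 84000: modified quotas A 4.792, B 10.044, C 4.207, D 10.815, E 7.961.
Rounding down: A 4, B 10, C 4, D 10, E 7 (total 35).
E receives 7.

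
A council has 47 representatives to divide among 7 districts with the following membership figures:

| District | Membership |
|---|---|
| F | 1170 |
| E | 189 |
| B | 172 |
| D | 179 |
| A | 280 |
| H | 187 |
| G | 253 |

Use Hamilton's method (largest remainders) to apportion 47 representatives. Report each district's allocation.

F 23, E 4, B 3, D 3, A 5, H 4, G 5

Standard divisor: 2430 ÷ 47 ≈ 51.702.
Standard quotas: F 22.630, E 3.656, B 3.327, D 3.462, A 5.416, H 3.617, G 4.893.
Lower quotas: F 22, E 3, B 3, D 3, A 5, H 3, G 4 (sum 43, leaving 4 seats).
Remainders in descending order: G 0.893, E 0.656, F 0.630, H 0.617, D 0.462, A 0.416, B 0.327.
Largest remainders: G, E, F, H receive the extra seats.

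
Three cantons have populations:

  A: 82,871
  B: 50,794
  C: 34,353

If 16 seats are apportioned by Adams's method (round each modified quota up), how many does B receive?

Standard divisor 168018/16 ≈ 10501.125; standard quotas: A 7.892, B 4.837, C 3.271.
Rounding up gives 8, 5, 4 = 17 seats, so the divisor must be adjusted.
With modified divisor 11600: modified quotas A 7.144, B 4.379, C 2.961.
Rounding up: A 8, B 5, C 3 (total 16).
B receives 5.

5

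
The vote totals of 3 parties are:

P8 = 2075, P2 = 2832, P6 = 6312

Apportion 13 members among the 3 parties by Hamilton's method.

Total 11219; standard divisor 11219/13 = 863.
Standard quotas: P8 2.4044, P2 3.2816, P6 7.3140.
Lower quotas: P8 2, P2 3, P6 7 (sum 12, leaving 1 seat).
Remainders in descending order: P8 0.4044, P6 0.3140, P2 0.2816.
The surplus seat goes to P8.

P8 3, P2 3, P6 7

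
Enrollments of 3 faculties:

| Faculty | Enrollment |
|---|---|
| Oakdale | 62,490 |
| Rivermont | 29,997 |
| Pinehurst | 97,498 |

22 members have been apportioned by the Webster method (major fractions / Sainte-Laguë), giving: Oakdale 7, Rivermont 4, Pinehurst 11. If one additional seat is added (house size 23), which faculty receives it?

Pinehurst

Priority for the next seat is population ÷ (current seats + 0.5).
Priorities: Oakdale 8332.000, Rivermont 6666.000, Pinehurst 8478.087.
Highest priority: Pinehurst.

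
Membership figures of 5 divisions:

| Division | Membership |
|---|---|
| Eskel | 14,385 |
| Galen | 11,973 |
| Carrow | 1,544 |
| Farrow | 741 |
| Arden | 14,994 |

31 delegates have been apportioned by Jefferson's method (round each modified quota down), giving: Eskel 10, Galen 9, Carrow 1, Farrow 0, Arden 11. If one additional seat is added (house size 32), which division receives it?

Eskel

Priority for the next seat is population ÷ (current seats + 1).
Priorities: Eskel 1307.727, Galen 1197.300, Carrow 772.000, Farrow 741.000, Arden 1249.500.
Highest priority: Eskel.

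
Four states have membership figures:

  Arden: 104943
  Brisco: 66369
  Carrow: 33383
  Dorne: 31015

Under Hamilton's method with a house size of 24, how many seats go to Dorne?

3

Standard divisor: 235710 ÷ 24 ≈ 9821.25.
Standard quotas: Arden 10.6853, Brisco 6.7577, Carrow 3.3991, Dorne 3.1579.
Lower quotas: Arden 10, Brisco 6, Carrow 3, Dorne 3 (sum 22, leaving 2 seats).
Remainders in descending order: Brisco 0.7577, Arden 0.6853, Carrow 0.3991, Dorne 0.1579.
Largest remainders: Brisco, Arden receive the extra seats.
Dorne receives 3.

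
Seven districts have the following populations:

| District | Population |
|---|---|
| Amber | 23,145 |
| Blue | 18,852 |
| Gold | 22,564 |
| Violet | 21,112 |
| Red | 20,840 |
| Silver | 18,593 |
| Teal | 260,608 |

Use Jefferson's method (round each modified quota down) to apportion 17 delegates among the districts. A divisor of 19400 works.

With modified divisor 19400: modified quotas Amber 1.193, Blue 0.972, Gold 1.163, Violet 1.088, Red 1.074, Silver 0.958, Teal 13.433.
Rounding down: Amber 1, Blue 0, Gold 1, Violet 1, Red 1, Silver 0, Teal 13 (total 17).

Amber 1, Blue 0, Gold 1, Violet 1, Red 1, Silver 0, Teal 13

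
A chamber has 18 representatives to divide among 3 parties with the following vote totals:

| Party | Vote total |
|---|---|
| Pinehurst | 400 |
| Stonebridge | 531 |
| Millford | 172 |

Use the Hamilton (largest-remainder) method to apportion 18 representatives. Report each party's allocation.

Pinehurst=6, Stonebridge=9, Millford=3

The standard divisor is 1103/18 ≈ 61.278.
Standard quotas: Pinehurst 6.528, Stonebridge 8.665, Millford 2.807.
Lower quotas: Pinehurst 6, Stonebridge 8, Millford 2 (sum 16, leaving 2 seats).
Remainders in descending order: Millford 0.807, Stonebridge 0.665, Pinehurst 0.528.
The surplus seats go to Millford, Stonebridge.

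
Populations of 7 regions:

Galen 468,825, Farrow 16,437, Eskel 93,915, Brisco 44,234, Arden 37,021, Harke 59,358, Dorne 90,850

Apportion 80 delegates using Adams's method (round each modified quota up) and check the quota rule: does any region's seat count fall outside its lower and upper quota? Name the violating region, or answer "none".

Galen

Standard quotas: Galen 46.267, Farrow 1.622, Eskel 9.268, Brisco 4.365, Arden 3.654, Harke 5.858, Dorne 8.966.
Adams allocation: Galen 45, Farrow 2, Eskel 9, Brisco 5, Arden 4, Harke 6, Dorne 9.
Galen has quota 46.267 (lower 46, upper 47) but receives 45 — outside the quota interval.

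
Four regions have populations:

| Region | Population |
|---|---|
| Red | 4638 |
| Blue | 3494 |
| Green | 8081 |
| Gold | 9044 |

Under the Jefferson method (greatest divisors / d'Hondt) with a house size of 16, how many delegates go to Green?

5

Standard divisor 25257/16 ≈ 1578.562; standard quotas: Red 2.938, Blue 2.213, Green 5.119, Gold 5.729.
Rounding down gives 2, 2, 5, 5 = 14 seats, so the divisor must be adjusted.
With modified divisor 1400: modified quotas Red 3.313, Blue 2.496, Green 5.772, Gold 6.460.
Rounding down: Red 3, Blue 2, Green 5, Gold 6 (total 16).
Green receives 5.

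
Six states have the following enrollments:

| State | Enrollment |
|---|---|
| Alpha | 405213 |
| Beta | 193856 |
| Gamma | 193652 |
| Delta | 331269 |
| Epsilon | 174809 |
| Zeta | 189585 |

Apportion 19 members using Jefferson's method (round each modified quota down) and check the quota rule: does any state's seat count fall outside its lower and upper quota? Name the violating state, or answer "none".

Standard quotas: Alpha 5.173, Beta 2.475, Gamma 2.472, Delta 4.229, Epsilon 2.232, Zeta 2.420.
Jefferson allocation: Alpha 6, Beta 2, Gamma 2, Delta 5, Epsilon 2, Zeta 2.
Every allocation lies between the lower and upper quota.

none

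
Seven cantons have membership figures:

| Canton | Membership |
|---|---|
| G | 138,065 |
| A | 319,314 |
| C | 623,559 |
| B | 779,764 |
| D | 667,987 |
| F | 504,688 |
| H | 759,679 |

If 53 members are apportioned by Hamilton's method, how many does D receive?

9

The standard divisor is 3793056/53 ≈ 71567.094.
Standard quotas: G 1.9292, A 4.4617, C 8.7129, B 10.8956, D 9.3337, F 7.0520, H 10.6149.
Lower quotas: G 1, A 4, C 8, B 10, D 9, F 7, H 10 (sum 49, leaving 4 seats).
Remainders in descending order: G 0.9292, B 0.8956, C 0.7129, H 0.6149, A 0.4617, D 0.3337, F 0.0520.
Largest remainders: G, B, C, H receive the extra seats.
D receives 9.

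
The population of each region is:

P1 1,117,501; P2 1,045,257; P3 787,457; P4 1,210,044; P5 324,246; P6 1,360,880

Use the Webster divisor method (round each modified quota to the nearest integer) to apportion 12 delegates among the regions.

Standard divisor 5845385/12 ≈ 487115.417; standard quotas: P1 2.294, P2 2.146, P3 1.617, P4 2.484, P5 0.666, P6 2.794.
Rounding to the nearest integer gives P1 2, P2 2, P3 2, P4 2, P5 1, P6 3 — total 12, matching the house size, so no adjustment is needed.

P1: 2; P2: 2; P3: 2; P4: 2; P5: 1; P6: 3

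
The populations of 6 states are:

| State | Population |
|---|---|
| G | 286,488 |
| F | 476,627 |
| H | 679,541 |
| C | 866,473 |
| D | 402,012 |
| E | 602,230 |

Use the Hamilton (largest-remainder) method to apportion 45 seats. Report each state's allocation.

G 4, F 7, H 9, C 12, D 5, E 8

The standard divisor is 3313371/45 ≈ 73630.467.
Standard quotas: G 3.8909, F 6.4732, H 9.2291, C 11.7679, D 5.4599, E 8.1791.
Lower quotas: G 3, F 6, H 9, C 11, D 5, E 8 (sum 42, leaving 3 seats).
Remainders in descending order: G 0.8909, C 0.7679, F 0.4732, D 0.4599, H 0.2291, E 0.1791.
The surplus seats go to G, C, F.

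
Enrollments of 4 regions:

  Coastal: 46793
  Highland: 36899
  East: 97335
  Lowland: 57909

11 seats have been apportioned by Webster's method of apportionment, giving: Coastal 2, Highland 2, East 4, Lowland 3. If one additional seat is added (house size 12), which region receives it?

Priority for the next seat is population ÷ (current seats + 0.5).
Priorities: Coastal 18717.200, Highland 14759.600, East 21630.000, Lowland 16545.429.
Highest priority: East.

East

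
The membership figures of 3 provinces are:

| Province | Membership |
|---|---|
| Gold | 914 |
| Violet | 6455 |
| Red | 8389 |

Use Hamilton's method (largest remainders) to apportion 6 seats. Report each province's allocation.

Gold 0, Violet 3, Red 3

The standard divisor is 15758/6 ≈ 2626.333.
Standard quotas: Gold 0.3480, Violet 2.4578, Red 3.1942.
Lower quotas: Gold 0, Violet 2, Red 3 (sum 5, leaving 1 seat).
Remainders in descending order: Violet 0.4578, Gold 0.3480, Red 0.1942.
The surplus seat goes to Violet.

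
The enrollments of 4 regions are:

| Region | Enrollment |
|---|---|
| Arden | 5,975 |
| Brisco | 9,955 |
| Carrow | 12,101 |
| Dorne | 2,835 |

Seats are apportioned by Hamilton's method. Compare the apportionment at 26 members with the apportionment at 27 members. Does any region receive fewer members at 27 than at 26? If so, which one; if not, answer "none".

Dorne

At 26 seats: Arden 5, Brisco 8, Carrow 10, Dorne 3.
At 27 seats: Arden 5, Brisco 9, Carrow 11, Dorne 2.
Dorne drops from 3 to 2.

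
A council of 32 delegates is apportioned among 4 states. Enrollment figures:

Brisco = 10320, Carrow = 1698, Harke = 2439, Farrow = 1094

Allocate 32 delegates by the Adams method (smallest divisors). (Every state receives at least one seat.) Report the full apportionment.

Standard divisor 15551/32 ≈ 485.969; standard quotas: Brisco 21.236, Carrow 3.494, Harke 5.019, Farrow 2.251.
Rounding up gives 22, 4, 6, 3 = 35 seats, so the divisor must be adjusted.
With modified divisor 530: modified quotas Brisco 19.472, Carrow 3.204, Harke 4.602, Farrow 2.064.
Rounding up: Brisco 20, Carrow 4, Harke 5, Farrow 3 (total 32).

Brisco 20, Carrow 4, Harke 5, Farrow 3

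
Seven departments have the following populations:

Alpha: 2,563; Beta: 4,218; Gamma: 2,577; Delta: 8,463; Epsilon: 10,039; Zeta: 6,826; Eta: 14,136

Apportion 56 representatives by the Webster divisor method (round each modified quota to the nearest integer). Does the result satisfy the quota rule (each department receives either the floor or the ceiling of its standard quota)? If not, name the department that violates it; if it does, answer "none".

Standard quotas: Alpha 2.940, Beta 4.838, Gamma 2.956, Delta 9.707, Epsilon 11.515, Zeta 7.830, Eta 16.214.
Webster allocation: Alpha 3, Beta 5, Gamma 3, Delta 10, Epsilon 11, Zeta 8, Eta 16.
Every allocation lies between the lower and upper quota.

none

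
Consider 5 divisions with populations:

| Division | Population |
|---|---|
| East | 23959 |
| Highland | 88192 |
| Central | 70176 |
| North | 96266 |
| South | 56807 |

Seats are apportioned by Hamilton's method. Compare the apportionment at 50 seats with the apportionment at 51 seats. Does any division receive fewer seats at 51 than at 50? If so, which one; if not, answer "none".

At 50 seats: East 4, Highland 13, Central 10, North 14, South 9.
At 51 seats: East 4, Highland 13, Central 11, North 15, South 8.
South drops from 9 to 8.

South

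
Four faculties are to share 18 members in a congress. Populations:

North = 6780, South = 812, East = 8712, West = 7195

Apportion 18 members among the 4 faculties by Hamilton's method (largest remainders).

North 5, South 1, East 7, West 5

Standard divisor: 23499 ÷ 18 ≈ 1305.5.
Standard quotas: North 5.1934, South 0.6220, East 6.6733, West 5.5113.
Lower quotas: North 5, South 0, East 6, West 5 (sum 16, leaving 2 seats).
Remainders in descending order: East 0.6733, South 0.6220, West 0.5113, North 0.1934.
The surplus seats go to East, South.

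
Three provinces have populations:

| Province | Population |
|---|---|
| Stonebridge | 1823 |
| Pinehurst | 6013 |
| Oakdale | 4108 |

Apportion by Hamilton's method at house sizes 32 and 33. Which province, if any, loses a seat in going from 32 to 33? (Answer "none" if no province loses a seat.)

none

At 32 seats: Stonebridge 5, Pinehurst 16, Oakdale 11.
At 33 seats: Stonebridge 5, Pinehurst 17, Oakdale 11.
No province's allocation decreased.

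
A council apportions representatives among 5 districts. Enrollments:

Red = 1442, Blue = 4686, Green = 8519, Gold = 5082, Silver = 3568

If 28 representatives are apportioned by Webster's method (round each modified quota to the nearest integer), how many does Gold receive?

Standard divisor 23297/28 ≈ 832.036; standard quotas: Red 1.733, Blue 5.632, Green 10.239, Gold 6.108, Silver 4.288.
Rounding to the nearest integer gives Red 2, Blue 6, Green 10, Gold 6, Silver 4 — total 28, matching the house size, so no adjustment is needed.
Gold receives 6.

6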